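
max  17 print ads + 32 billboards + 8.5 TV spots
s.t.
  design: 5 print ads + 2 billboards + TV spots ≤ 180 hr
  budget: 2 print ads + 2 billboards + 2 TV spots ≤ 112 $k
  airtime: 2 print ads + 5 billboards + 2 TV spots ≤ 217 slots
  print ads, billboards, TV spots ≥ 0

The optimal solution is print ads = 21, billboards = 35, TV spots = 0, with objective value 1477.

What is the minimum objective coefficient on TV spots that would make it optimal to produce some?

17

Check each constraint at x*: design 175/180 (slack 5); budget 112/112 (tight); airtime 217/217 (tight).
Slack constraints have shadow price 0 (complementary slackness).
Dual feasibility on the basic columns requires 2·y_budget + 2·y_airtime = 17, 2·y_budget + 5·y_airtime = 32.
→ y_budget = 3.5 and y_airtime = 5.
TV spots enters the basis when its profit ≥ yᵀa₃ = 3.5·2 + 5·2 = 17.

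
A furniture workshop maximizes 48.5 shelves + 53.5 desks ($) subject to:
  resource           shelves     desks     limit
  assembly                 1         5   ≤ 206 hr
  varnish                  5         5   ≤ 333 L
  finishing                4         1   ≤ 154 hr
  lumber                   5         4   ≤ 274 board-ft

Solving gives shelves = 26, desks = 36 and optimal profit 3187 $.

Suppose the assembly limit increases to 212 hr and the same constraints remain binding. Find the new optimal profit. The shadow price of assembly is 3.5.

3208

Δb = 6, so new z* = 3187 + (3.5)·(6) = 3187 + 21 = 3208.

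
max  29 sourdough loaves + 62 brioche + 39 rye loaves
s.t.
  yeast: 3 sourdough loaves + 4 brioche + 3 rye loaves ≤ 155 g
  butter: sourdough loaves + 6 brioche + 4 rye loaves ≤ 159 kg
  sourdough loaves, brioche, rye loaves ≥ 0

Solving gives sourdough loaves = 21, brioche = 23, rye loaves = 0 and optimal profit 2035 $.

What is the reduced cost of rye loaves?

Both yeast and butter are binding at x*.
Dual feasibility on the basic columns requires 3·y_yeast + 1·y_butter = 29, 4·y_yeast + 6·y_butter = 62.
Solving: y_yeast = 8, y_butter = 5.
Reduced cost of rye loaves: c₃ − yᵀa₃ = 39 − (8·3 + 5·4) = 39 − 44 = -5.

-5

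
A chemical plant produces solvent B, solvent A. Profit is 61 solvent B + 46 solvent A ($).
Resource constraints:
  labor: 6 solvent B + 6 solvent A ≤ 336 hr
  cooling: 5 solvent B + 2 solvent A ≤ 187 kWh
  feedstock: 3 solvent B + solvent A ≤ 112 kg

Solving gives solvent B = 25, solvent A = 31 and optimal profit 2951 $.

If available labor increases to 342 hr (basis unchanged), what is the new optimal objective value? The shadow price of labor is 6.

2987

Δb = 6, so new z* = 2951 + (6)·(6) = 2951 + 36 = 2987.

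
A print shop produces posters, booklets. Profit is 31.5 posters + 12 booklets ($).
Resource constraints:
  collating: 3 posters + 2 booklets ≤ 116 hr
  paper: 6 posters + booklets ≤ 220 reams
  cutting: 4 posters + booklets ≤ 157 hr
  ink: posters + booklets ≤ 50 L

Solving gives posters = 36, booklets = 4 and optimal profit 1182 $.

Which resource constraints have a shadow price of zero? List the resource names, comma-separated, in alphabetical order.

collating: 116/116 (binding)
paper: 220/220 (binding)
cutting: 148/157 (slack 9)
ink: 40/50 (slack 10)
By complementary slackness, a constraint with positive slack has shadow price 0 → cutting, ink.

cutting, ink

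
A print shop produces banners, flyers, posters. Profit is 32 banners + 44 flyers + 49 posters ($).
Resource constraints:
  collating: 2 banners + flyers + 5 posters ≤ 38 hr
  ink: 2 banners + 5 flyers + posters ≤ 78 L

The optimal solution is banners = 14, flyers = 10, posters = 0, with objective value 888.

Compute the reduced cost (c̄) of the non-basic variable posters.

-3

At the optimum: collating uses 38 of 38 (binding); ink uses 78 of 78 (binding).
From A_Bᵀ y = c: 2·y_collating + 2·y_ink = 32; 1·y_collating + 5·y_ink = 44.
Solving: y_collating = 9, y_ink = 7.
Reduced cost of posters: c₃ − yᵀa₃ = 49 − (9·5 + 7·1) = 49 − 52 = -3.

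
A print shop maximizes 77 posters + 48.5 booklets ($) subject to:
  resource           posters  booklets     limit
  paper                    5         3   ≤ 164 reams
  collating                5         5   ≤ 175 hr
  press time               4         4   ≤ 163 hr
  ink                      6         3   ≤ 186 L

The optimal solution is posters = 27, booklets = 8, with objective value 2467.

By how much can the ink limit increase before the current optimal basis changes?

Binding constraints: collating, ink. The basis is B = [[5,5],[6,3]] with det -15.
Per unit increase in ink, x* moves by d = (0.3333, -0.3333).
The basis stays optimal until paper becomes binding; allowable increase = 7.5 L.

7.5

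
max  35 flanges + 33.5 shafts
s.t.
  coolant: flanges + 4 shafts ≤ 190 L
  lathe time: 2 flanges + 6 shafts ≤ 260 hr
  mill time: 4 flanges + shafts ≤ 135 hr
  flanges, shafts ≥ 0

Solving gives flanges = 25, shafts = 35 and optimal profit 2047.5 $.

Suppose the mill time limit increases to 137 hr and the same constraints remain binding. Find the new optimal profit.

Binding: lathe time and mill time. Non-binding: coolant (25 unused).
Slack constraints have shadow price 0 (complementary slackness).
Dual feasibility on the basic columns requires 2·y_lathe time + 4·y_mill time = 35, 6·y_lathe time + 1·y_mill time = 33.5.
→ y_lathe time = 4.5 and y_mill time = 6.5.
Δz = y_mill time·Δb = 6.5 × (2) = 13, so new z* = 2047.5 + 13 = 2060.5.

2060.5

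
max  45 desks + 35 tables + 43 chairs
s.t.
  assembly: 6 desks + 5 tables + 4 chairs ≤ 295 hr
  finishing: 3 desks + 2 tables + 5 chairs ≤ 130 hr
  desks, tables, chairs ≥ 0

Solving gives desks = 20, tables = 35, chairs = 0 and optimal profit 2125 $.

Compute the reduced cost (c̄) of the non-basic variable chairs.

-2

Both assembly and finishing are binding at x*.
From A_Bᵀ y = c: 6·y_assembly + 3·y_finishing = 45; 5·y_assembly + 2·y_finishing = 35.
This yields shadow prices y_assembly = 5, y_finishing = 5.
Reduced cost of chairs: c₃ − yᵀa₃ = 43 − (5·4 + 5·5) = 43 − 45 = -2.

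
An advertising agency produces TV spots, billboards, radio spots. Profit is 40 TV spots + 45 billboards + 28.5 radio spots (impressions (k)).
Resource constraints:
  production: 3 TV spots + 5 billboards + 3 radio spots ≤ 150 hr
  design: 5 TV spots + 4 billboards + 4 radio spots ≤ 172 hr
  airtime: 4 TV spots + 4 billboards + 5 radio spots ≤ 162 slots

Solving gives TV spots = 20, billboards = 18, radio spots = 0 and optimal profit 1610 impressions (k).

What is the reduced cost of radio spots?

Binding: production and design. Non-binding: airtime (10 unused).
By complementary slackness, y = 0 for the non-binding constraint.
Dual feasibility on the basic columns requires 3·y_production + 5·y_design = 40, 5·y_production + 4·y_design = 45.
Solving: y_production = 5, y_design = 5.
Reduced cost of radio spots: c₃ − yᵀa₃ = 28.5 − (5·3 + 5·4) = 28.5 − 35 = -6.5.

-6.5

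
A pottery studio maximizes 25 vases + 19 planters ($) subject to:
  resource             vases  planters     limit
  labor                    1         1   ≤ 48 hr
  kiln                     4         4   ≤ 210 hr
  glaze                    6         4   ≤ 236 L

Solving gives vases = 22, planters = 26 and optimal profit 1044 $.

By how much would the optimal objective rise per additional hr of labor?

7

At the optimum: labor uses 48 of 48 (binding); kiln uses 192 of 210 (slack = 18); glaze uses 236 of 236 (binding).
Slack constraints have shadow price 0 (complementary slackness).
From A_Bᵀ y = c: 1·y_labor + 6·y_glaze = 25; 1·y_labor + 4·y_glaze = 19.
This yields shadow prices y_labor = 7, y_glaze = 3.
Shadow price of labor = 7.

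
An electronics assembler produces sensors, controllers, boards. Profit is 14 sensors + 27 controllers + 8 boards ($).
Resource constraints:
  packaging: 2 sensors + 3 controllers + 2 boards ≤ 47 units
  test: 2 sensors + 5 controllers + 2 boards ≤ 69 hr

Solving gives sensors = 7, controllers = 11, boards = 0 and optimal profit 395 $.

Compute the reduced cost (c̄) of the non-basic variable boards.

At the optimum: packaging uses 47 of 47 (binding); test uses 69 of 69 (binding).
The binding rows give the dual system: 2·y_packaging + 2·y_test = 14 and 3·y_packaging + 5·y_test = 27.
→ y_packaging = 4 and y_test = 3.
Reduced cost of boards: c₃ − yᵀa₃ = 8 − (4·2 + 3·2) = 8 − 14 = -6.

-6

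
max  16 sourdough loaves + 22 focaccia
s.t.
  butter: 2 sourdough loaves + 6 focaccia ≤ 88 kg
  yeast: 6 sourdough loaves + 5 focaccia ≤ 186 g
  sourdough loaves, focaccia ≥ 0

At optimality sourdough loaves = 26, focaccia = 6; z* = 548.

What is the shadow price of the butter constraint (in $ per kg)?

2

At the optimum: butter uses 88 of 88 (binding); yeast uses 186 of 186 (binding).
The binding rows give the dual system: 2·y_butter + 6·y_yeast = 16 and 6·y_butter + 5·y_yeast = 22.
Solving: y_butter = 2, y_yeast = 2.
Shadow price of butter = 2.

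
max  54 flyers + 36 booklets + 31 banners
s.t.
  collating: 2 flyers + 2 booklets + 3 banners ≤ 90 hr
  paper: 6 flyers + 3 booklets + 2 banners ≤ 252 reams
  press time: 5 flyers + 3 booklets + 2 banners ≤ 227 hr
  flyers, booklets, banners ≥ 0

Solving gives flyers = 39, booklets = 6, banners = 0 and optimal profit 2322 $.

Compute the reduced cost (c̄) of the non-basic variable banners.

-8

Binding: collating and paper. Non-binding: press time (14 unused).
By complementary slackness, y = 0 for the non-binding constraint.
Dual feasibility on the basic columns requires 2·y_collating + 6·y_paper = 54, 2·y_collating + 3·y_paper = 36.
Solving: y_collating = 9, y_paper = 6.
Reduced cost of banners: c₃ − yᵀa₃ = 31 − (9·3 + 6·2) = 31 − 39 = -8.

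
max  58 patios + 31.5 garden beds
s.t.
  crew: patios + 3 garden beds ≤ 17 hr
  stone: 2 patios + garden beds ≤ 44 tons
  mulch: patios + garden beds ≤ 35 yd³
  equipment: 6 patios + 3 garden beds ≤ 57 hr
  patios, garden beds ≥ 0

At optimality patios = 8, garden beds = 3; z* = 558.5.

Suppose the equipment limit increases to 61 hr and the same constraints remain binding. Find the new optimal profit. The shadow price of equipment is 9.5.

596.5

Δb = 4, so new z* = 558.5 + (9.5)·(4) = 558.5 + 38 = 596.5.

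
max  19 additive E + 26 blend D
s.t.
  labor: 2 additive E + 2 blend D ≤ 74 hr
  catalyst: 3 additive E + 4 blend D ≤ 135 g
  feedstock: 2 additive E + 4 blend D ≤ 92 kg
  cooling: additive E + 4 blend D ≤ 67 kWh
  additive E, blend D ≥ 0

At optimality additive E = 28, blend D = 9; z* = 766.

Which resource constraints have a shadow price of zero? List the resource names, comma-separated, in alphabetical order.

catalyst, cooling

labor: 74/74 (binding)
catalyst: 120/135 (slack 15)
feedstock: 92/92 (binding)
cooling: 64/67 (slack 3)
By complementary slackness, a constraint with positive slack has shadow price 0 → catalyst, cooling.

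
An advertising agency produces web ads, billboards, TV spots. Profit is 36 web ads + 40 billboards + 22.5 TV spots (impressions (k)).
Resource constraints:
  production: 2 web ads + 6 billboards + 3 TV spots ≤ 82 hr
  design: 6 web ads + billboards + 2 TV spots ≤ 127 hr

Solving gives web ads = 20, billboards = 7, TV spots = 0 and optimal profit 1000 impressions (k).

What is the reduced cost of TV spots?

-3.5

Both production and design are binding at x*.
Dual feasibility on the basic columns requires 2·y_production + 6·y_design = 36, 6·y_production + 1·y_design = 40.
This yields shadow prices y_production = 6, y_design = 4.
Reduced cost of TV spots: c₃ − yᵀa₃ = 22.5 − (6·3 + 4·2) = 22.5 − 26 = -3.5.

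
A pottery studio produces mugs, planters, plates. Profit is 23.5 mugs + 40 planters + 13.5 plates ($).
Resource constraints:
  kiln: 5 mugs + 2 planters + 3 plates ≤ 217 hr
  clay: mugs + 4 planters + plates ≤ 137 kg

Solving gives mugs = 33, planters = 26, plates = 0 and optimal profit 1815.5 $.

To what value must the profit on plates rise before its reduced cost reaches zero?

17.5

Check each constraint at x*: kiln 217/217 (tight); clay 137/137 (tight).
From A_Bᵀ y = c: 5·y_kiln + 1·y_clay = 23.5; 2·y_kiln + 4·y_clay = 40.
This yields shadow prices y_kiln = 3, y_clay = 8.5.
plates enters the basis when its profit ≥ yᵀa₃ = 3·3 + 8.5·1 = 17.5.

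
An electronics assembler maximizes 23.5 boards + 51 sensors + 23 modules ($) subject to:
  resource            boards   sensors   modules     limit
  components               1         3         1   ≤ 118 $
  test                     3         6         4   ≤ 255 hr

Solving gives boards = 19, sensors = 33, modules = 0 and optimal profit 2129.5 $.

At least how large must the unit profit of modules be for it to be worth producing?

30

Both components and test are binding at x*.
Dual feasibility on the basic columns requires 1·y_components + 3·y_test = 23.5, 3·y_components + 6·y_test = 51.
This yields shadow prices y_components = 4, y_test = 6.5.
modules enters the basis when its profit ≥ yᵀa₃ = 4·1 + 6.5·4 = 30.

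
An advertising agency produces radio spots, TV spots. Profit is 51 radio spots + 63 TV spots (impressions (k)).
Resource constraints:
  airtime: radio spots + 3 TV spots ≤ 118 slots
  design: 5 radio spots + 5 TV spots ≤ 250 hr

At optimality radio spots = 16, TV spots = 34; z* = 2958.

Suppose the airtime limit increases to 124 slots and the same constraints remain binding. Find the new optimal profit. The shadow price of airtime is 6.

Δb = 6, so new z* = 2958 + (6)·(6) = 2958 + 36 = 2994.

2994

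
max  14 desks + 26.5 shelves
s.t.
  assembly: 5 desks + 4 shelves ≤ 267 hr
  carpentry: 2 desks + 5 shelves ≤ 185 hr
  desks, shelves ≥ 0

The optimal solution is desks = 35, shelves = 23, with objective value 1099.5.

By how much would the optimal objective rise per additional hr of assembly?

Both assembly and carpentry are binding at x*.
The binding rows give the dual system: 5·y_assembly + 2·y_carpentry = 14 and 4·y_assembly + 5·y_carpentry = 26.5.
This yields shadow prices y_assembly = 1, y_carpentry = 4.5.
Shadow price of assembly = 1.

1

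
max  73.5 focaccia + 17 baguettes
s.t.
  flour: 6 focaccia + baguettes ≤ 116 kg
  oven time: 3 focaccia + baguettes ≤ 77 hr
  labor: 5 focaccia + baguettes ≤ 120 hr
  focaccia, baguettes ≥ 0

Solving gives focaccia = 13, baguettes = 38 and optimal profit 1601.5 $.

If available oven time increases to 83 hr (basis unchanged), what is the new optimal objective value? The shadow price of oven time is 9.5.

1658.5

Δb = 6, so new z* = 1601.5 + (9.5)·(6) = 1601.5 + 57 = 1658.5.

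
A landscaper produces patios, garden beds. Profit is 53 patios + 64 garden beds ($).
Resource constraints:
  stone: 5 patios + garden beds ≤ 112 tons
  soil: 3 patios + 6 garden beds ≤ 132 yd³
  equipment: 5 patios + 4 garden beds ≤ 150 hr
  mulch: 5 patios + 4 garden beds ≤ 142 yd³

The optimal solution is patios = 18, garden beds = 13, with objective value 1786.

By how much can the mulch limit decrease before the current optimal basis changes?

54

Binding constraints: soil, mulch. The basis is B = [[3,6],[5,4]] with det -18.
Per unit decrease in mulch, x* moves by d = (-0.3333, 0.1667).
The basis stays optimal until patios reaches 0; allowable decrease = 54 yd³.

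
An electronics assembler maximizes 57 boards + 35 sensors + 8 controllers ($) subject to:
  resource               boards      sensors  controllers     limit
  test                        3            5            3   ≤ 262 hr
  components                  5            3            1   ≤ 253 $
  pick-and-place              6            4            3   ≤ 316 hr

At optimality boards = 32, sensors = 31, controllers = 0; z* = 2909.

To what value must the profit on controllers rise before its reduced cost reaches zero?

15

At the optimum: test uses 251 of 262 (slack = 11); components uses 253 of 253 (binding); pick-and-place uses 316 of 316 (binding).
By complementary slackness, y = 0 for the non-binding constraint.
Dual feasibility on the basic columns requires 5·y_components + 6·y_pick-and-place = 57, 3·y_components + 4·y_pick-and-place = 35.
Solving: y_components = 9, y_pick-and-place = 2.
controllers enters the basis when its profit ≥ yᵀa₃ = 9·1 + 2·3 = 15.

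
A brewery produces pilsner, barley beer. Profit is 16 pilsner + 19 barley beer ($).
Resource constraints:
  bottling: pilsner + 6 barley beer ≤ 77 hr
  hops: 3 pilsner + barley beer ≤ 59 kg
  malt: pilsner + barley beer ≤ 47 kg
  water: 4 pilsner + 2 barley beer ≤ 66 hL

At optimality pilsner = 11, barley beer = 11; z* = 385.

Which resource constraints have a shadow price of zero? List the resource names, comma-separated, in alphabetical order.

hops, malt

bottling: 77/77 (binding)
hops: 44/59 (slack 15)
malt: 22/47 (slack 25)
water: 66/66 (binding)
By complementary slackness, a constraint with positive slack has shadow price 0 → hops, malt.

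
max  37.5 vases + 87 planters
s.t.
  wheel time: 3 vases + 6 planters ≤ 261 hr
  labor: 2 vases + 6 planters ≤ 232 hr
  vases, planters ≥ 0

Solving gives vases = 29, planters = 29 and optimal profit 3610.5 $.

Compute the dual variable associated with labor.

6

Check each constraint at x*: wheel time 261/261 (tight); labor 232/232 (tight).
From A_Bᵀ y = c: 3·y_wheel time + 2·y_labor = 37.5; 6·y_wheel time + 6·y_labor = 87.
Solving: y_wheel time = 8.5, y_labor = 6.
Shadow price of labor = 6.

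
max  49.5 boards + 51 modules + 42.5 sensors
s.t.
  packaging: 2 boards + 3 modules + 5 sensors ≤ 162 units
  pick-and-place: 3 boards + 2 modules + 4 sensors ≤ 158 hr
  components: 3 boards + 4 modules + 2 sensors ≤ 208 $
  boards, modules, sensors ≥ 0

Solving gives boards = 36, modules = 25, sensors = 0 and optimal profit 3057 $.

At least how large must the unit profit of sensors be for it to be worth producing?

48

At the optimum: packaging uses 147 of 162 (slack = 15); pick-and-place uses 158 of 158 (binding); components uses 208 of 208 (binding).
Slack constraints have shadow price 0 (complementary slackness).
The binding rows give the dual system: 3·y_pick-and-place + 3·y_components = 49.5 and 2·y_pick-and-place + 4·y_components = 51.
Solving: y_pick-and-place = 7.5, y_components = 9.
sensors enters the basis when its profit ≥ yᵀa₃ = 7.5·4 + 9·2 = 48.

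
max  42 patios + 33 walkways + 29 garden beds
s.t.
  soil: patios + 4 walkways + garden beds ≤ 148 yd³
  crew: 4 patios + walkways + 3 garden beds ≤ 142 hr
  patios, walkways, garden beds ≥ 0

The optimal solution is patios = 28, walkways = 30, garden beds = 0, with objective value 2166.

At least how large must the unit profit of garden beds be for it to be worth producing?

Check each constraint at x*: soil 148/148 (tight); crew 142/142 (tight).
From A_Bᵀ y = c: 1·y_soil + 4·y_crew = 42; 4·y_soil + 1·y_crew = 33.
Solving: y_soil = 6, y_crew = 9.
garden beds enters the basis when its profit ≥ yᵀa₃ = 6·1 + 9·3 = 33.

33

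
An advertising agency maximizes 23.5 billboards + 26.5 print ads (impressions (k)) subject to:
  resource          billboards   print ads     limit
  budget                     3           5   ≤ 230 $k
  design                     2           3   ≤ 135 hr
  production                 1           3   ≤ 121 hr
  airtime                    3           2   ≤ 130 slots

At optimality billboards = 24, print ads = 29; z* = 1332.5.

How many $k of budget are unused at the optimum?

13

budget used = 3·24 + 5·29 = 217; slack = 230 − 217 = 13.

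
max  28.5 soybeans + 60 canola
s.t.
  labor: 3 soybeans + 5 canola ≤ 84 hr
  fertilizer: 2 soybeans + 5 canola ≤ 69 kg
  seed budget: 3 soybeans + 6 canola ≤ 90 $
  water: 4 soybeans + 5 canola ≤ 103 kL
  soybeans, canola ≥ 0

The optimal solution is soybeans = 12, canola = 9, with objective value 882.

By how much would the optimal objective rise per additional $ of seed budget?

Check each constraint at x*: labor 81/84 (slack 3); fertilizer 69/69 (tight); seed budget 90/90 (tight); water 93/103 (slack 10).
Since labor, water are not tight, their duals are 0.
Dual feasibility on the basic columns requires 2·y_fertilizer + 3·y_seed budget = 28.5, 5·y_fertilizer + 6·y_seed budget = 60.
→ y_fertilizer = 3 and y_seed budget = 7.5.
Shadow price of seed budget = 7.5.

7.5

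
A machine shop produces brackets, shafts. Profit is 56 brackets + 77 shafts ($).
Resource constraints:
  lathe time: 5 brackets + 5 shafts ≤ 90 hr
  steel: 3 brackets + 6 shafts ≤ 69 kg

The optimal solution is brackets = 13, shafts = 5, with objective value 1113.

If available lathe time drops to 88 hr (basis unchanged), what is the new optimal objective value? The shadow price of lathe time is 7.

1099

Δb = -2, so new z* = 1113 + (7)·(-2) = 1113 − 14 = 1099.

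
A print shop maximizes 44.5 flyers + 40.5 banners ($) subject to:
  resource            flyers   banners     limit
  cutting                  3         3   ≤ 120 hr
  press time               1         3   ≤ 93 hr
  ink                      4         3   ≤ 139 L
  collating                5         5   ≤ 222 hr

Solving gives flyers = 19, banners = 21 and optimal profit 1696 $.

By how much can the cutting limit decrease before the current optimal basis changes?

15.75

Binding constraints: cutting, ink. The basis is B = [[3,3],[4,3]] with det -3.
Per unit decrease in cutting, x* moves by d = (1, -1.3333).
The basis stays optimal until banners reaches 0; allowable decrease = 15.75 hr.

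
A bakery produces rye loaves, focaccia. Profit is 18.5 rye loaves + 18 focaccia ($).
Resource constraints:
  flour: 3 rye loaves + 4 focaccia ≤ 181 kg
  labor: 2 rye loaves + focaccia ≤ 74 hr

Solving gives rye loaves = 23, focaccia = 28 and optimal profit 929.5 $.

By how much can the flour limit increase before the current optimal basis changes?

115

Binding constraints: flour, labor. The basis is B = [[3,4],[2,1]] with det -5.
Per unit increase in flour, x* moves by d = (-0.2, 0.4).
The basis stays optimal until rye loaves reaches 0; allowable increase = 115 kg.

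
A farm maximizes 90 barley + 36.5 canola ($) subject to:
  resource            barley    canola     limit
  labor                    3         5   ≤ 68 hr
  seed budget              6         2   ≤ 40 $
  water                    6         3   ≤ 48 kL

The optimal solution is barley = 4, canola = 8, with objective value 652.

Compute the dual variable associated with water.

6.5

Binding: seed budget and water. Non-binding: labor (16 unused).
By complementary slackness, y = 0 for the non-binding constraint.
Dual feasibility on the basic columns requires 6·y_seed budget + 6·y_water = 90, 2·y_seed budget + 3·y_water = 36.5.
Solving: y_seed budget = 8.5, y_water = 6.5.
Shadow price of water = 6.5.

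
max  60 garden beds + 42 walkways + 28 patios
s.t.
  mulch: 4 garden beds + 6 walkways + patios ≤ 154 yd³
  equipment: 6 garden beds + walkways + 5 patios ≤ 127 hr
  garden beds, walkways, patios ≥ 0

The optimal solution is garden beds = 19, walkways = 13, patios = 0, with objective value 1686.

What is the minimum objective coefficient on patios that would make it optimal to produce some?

36

Both mulch and equipment are binding at x*.
From A_Bᵀ y = c: 4·y_mulch + 6·y_equipment = 60; 6·y_mulch + 1·y_equipment = 42.
Solving: y_mulch = 6, y_equipment = 6.
patios enters the basis when its profit ≥ yᵀa₃ = 6·1 + 6·5 = 36.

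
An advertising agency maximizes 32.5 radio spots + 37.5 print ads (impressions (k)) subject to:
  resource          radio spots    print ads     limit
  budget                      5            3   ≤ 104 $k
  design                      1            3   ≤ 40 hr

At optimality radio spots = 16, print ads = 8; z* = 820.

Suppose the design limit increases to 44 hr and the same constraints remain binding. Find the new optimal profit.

Check each constraint at x*: budget 104/104 (tight); design 40/40 (tight).
The binding rows give the dual system: 5·y_budget + 1·y_design = 32.5 and 3·y_budget + 3·y_design = 37.5.
Solving: y_budget = 5, y_design = 7.5.
Δz = y_design·Δb = 7.5 × (4) = 30, so new z* = 820 + 30 = 850.

850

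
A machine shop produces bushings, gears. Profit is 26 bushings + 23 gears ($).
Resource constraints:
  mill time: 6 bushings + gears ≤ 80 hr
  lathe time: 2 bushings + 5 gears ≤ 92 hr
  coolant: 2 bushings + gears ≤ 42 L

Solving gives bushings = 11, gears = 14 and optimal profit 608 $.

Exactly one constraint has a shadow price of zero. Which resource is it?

coolant

mill time: 80/80 (binding)
lathe time: 92/92 (binding)
coolant: 36/42 (slack 6)
By complementary slackness, a constraint with positive slack has shadow price 0 → coolant.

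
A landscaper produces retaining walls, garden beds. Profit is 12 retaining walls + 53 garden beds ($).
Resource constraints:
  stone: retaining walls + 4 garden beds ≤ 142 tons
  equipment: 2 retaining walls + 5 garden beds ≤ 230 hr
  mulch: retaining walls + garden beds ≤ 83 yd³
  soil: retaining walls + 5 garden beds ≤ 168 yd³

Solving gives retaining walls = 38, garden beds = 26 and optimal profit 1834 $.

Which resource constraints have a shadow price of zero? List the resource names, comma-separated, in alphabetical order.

equipment, mulch

stone: 142/142 (binding)
equipment: 206/230 (slack 24)
mulch: 64/83 (slack 19)
soil: 168/168 (binding)
By complementary slackness, a constraint with positive slack has shadow price 0 → equipment, mulch.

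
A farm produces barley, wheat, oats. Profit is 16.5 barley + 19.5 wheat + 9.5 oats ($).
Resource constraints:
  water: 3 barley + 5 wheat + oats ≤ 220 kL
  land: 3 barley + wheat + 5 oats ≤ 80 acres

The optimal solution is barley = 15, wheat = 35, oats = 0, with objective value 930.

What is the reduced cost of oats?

At the optimum: water uses 220 of 220 (binding); land uses 80 of 80 (binding).
The binding rows give the dual system: 3·y_water + 3·y_land = 16.5 and 5·y_water + 1·y_land = 19.5.
Solving: y_water = 3.5, y_land = 2.
Reduced cost of oats: c₃ − yᵀa₃ = 9.5 − (3.5·1 + 2·5) = 9.5 − 13.5 = -4.

-4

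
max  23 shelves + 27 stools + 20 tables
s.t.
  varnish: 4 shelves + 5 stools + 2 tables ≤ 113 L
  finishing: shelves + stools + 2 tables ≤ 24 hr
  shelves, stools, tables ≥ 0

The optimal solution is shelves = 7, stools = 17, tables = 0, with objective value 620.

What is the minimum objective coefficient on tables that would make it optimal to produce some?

Both varnish and finishing are binding at x*.
The binding rows give the dual system: 4·y_varnish + 1·y_finishing = 23 and 5·y_varnish + 1·y_finishing = 27.
Solving: y_varnish = 4, y_finishing = 7.
tables enters the basis when its profit ≥ yᵀa₃ = 4·2 + 7·2 = 22.

22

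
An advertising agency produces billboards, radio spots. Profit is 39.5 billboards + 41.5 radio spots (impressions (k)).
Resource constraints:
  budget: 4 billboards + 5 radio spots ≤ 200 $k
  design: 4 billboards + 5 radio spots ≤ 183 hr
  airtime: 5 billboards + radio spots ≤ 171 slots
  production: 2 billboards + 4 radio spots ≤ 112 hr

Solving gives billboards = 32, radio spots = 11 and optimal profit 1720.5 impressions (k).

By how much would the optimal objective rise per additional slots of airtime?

Binding: design and airtime. Non-binding: budget (17 unused), production (4 unused).
By complementary slackness, y = 0 for the non-binding constraints.
From A_Bᵀ y = c: 4·y_design + 5·y_airtime = 39.5; 5·y_design + 1·y_airtime = 41.5.
This yields shadow prices y_design = 8, y_airtime = 1.5.
Shadow price of airtime = 1.5.

1.5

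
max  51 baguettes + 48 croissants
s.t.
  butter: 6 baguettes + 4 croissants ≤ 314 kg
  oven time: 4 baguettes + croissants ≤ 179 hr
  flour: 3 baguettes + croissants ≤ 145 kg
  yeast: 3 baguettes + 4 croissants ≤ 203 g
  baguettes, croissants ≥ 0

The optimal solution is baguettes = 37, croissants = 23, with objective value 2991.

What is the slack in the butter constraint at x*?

butter used = 6·37 + 4·23 = 314; slack = 314 − 314 = 0.

0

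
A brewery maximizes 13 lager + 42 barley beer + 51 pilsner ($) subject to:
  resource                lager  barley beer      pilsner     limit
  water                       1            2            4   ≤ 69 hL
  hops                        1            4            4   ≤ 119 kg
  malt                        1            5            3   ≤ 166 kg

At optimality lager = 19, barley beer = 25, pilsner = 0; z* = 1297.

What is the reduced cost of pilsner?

-1

At the optimum: water uses 69 of 69 (binding); hops uses 119 of 119 (binding); malt uses 144 of 166 (slack = 22).
By complementary slackness, y = 0 for the non-binding constraint.
The binding rows give the dual system: 1·y_water + 1·y_hops = 13 and 2·y_water + 4·y_hops = 42.
Solving: y_water = 5, y_hops = 8.
Reduced cost of pilsner: c₃ − yᵀa₃ = 51 − (5·4 + 8·4) = 51 − 52 = -1.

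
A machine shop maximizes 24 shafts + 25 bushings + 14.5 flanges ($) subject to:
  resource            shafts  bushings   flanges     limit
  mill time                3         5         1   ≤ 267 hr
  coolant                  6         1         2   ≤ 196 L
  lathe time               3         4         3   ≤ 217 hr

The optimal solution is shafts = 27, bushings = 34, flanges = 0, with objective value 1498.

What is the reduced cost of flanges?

-5.5

At the optimum: mill time uses 251 of 267 (slack = 16); coolant uses 196 of 196 (binding); lathe time uses 217 of 217 (binding).
Slack constraints have shadow price 0 (complementary slackness).
From A_Bᵀ y = c: 6·y_coolant + 3·y_lathe time = 24; 1·y_coolant + 4·y_lathe time = 25.
Solving: y_coolant = 1, y_lathe time = 6.
Reduced cost of flanges: c₃ − yᵀa₃ = 14.5 − (1·2 + 6·3) = 14.5 − 20 = -5.5.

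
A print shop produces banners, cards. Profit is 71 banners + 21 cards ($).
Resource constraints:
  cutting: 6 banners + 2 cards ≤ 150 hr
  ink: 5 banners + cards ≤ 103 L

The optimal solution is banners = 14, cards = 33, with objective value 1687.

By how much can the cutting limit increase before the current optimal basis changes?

Binding constraints: cutting, ink. The basis is B = [[6,2],[5,1]] with det -4.
Per unit increase in cutting, x* moves by d = (-0.25, 1.25).
The basis stays optimal until banners reaches 0; allowable increase = 56 hr.

56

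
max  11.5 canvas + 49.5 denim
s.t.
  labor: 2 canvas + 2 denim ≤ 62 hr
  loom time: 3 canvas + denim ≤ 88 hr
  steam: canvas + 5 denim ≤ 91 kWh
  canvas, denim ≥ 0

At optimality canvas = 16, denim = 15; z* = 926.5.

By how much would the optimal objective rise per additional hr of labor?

Check each constraint at x*: labor 62/62 (tight); loom time 63/88 (slack 25); steam 91/91 (tight).
Since loom time is not tight, its dual is 0.
From A_Bᵀ y = c: 2·y_labor + 1·y_steam = 11.5; 2·y_labor + 5·y_steam = 49.5.
→ y_labor = 1 and y_steam = 9.5.
Shadow price of labor = 1.

1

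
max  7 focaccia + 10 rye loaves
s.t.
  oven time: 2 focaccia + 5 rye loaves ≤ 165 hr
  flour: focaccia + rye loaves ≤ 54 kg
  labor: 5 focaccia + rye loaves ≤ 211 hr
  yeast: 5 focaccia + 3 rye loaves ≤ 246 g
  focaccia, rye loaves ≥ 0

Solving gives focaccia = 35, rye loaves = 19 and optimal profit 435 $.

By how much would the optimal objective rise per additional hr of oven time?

1

At the optimum: oven time uses 165 of 165 (binding); flour uses 54 of 54 (binding); labor uses 194 of 211 (slack = 17); yeast uses 232 of 246 (slack = 14).
Since labor, yeast are not tight, their duals are 0.
Dual feasibility on the basic columns requires 2·y_oven time + 1·y_flour = 7, 5·y_oven time + 1·y_flour = 10.
→ y_oven time = 1 and y_flour = 5.
Shadow price of oven time = 1.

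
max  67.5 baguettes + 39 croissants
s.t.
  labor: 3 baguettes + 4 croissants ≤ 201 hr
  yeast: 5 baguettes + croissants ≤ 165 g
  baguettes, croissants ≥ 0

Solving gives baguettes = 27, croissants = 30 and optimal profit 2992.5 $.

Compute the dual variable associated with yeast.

Both labor and yeast are binding at x*.
Dual feasibility on the basic columns requires 3·y_labor + 5·y_yeast = 67.5, 4·y_labor + 1·y_yeast = 39.
This yields shadow prices y_labor = 7.5, y_yeast = 9.
Shadow price of yeast = 9.

9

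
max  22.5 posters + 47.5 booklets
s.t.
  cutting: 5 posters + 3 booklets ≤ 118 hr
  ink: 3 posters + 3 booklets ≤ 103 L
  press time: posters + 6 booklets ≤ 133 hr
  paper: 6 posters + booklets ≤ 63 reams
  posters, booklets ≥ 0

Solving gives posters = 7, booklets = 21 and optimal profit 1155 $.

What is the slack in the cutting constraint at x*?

20

cutting used = 5·7 + 3·21 = 98; slack = 118 − 98 = 20.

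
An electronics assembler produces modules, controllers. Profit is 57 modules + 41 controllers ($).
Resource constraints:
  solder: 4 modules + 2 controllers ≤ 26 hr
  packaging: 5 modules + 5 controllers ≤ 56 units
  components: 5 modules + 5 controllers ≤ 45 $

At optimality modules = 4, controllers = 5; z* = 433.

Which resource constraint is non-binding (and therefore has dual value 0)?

solder: 26/26 (binding)
packaging: 45/56 (slack 11)
components: 45/45 (binding)
By complementary slackness, a constraint with positive slack has shadow price 0 → packaging.

packaging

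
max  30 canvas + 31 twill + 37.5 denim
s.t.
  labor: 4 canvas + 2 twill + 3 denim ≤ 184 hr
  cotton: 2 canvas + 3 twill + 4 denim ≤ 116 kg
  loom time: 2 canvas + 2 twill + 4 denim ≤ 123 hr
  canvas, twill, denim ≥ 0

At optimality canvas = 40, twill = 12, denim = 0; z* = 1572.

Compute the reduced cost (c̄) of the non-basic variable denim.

Check each constraint at x*: labor 184/184 (tight); cotton 116/116 (tight); loom time 104/123 (slack 19).
Since loom time is not tight, its dual is 0.
Dual feasibility on the basic columns requires 4·y_labor + 2·y_cotton = 30, 2·y_labor + 3·y_cotton = 31.
→ y_labor = 3.5 and y_cotton = 8.
Reduced cost of denim: c₃ − yᵀa₃ = 37.5 − (3.5·3 + 8·4) = 37.5 − 42.5 = -5.

-5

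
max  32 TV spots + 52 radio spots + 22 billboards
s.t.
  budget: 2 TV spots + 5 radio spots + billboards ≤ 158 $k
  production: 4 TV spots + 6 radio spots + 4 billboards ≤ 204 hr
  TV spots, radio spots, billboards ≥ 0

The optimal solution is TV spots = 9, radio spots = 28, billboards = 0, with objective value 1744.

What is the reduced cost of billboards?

Check each constraint at x*: budget 158/158 (tight); production 204/204 (tight).
From A_Bᵀ y = c: 2·y_budget + 4·y_production = 32; 5·y_budget + 6·y_production = 52.
This yields shadow prices y_budget = 2, y_production = 7.
Reduced cost of billboards: c₃ − yᵀa₃ = 22 − (2·1 + 7·4) = 22 − 30 = -8.

-8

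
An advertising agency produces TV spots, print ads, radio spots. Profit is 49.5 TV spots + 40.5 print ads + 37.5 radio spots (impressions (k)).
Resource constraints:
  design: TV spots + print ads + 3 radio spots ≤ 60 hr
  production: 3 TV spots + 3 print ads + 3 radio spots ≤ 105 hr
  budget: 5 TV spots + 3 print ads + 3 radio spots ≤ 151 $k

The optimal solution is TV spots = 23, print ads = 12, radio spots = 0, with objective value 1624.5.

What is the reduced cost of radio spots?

-3

At the optimum: design uses 35 of 60 (slack = 25); production uses 105 of 105 (binding); budget uses 151 of 151 (binding).
By complementary slackness, y = 0 for the non-binding constraint.
From A_Bᵀ y = c: 3·y_production + 5·y_budget = 49.5; 3·y_production + 3·y_budget = 40.5.
Solving: y_production = 9, y_budget = 4.5.
Reduced cost of radio spots: c₃ − yᵀa₃ = 37.5 − (9·3 + 4.5·3) = 37.5 − 40.5 = -3.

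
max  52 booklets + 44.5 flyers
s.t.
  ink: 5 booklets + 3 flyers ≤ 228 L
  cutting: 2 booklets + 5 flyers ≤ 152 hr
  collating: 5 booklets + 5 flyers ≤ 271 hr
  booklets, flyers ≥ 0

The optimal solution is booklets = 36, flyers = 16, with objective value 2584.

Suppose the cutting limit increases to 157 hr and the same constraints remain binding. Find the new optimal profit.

Binding: ink and cutting. Non-binding: collating (11 unused).
Slack constraints have shadow price 0 (complementary slackness).
Dual feasibility on the basic columns requires 5·y_ink + 2·y_cutting = 52, 3·y_ink + 5·y_cutting = 44.5.
Solving: y_ink = 9, y_cutting = 3.5.
Δz = y_cutting·Δb = 3.5 × (5) = 17.5, so new z* = 2584 + 17.5 = 2601.5.

2601.5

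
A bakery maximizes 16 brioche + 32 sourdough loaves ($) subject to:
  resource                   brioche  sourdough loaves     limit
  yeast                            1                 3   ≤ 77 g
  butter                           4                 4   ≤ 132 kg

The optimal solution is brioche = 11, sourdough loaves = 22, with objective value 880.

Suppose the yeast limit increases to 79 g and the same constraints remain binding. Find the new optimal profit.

Check each constraint at x*: yeast 77/77 (tight); butter 132/132 (tight).
Dual feasibility on the basic columns requires 1·y_yeast + 4·y_butter = 16, 3·y_yeast + 4·y_butter = 32.
This yields shadow prices y_yeast = 8, y_butter = 2.
Δz = y_yeast·Δb = 8 × (2) = 16, so new z* = 880 + 16 = 896.

896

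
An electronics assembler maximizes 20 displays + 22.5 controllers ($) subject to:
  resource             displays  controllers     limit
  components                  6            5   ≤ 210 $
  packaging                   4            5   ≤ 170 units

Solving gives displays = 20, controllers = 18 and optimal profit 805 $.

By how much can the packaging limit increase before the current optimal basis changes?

Binding constraints: components, packaging. The basis is B = [[6,5],[4,5]] with det 10.
Per unit increase in packaging, x* moves by d = (-0.5, 0.6).
The basis stays optimal until displays reaches 0; allowable increase = 40 units.

40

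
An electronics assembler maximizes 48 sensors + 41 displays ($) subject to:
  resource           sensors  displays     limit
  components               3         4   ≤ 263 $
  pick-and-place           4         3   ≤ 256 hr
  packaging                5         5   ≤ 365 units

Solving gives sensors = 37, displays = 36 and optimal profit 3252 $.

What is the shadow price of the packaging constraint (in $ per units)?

4

Binding: pick-and-place and packaging. Non-binding: components (8 unused).
Slack constraints have shadow price 0 (complementary slackness).
Dual feasibility on the basic columns requires 4·y_pick-and-place + 5·y_packaging = 48, 3·y_pick-and-place + 5·y_packaging = 41.
→ y_pick-and-place = 7 and y_packaging = 4.
Shadow price of packaging = 4.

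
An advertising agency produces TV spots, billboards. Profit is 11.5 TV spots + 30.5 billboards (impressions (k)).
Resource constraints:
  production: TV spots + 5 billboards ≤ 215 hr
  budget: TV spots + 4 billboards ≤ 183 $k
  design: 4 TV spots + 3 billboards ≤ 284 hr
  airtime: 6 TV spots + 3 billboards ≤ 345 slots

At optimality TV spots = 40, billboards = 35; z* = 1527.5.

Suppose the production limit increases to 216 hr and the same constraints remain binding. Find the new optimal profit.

1533

Binding: production and airtime. Non-binding: budget (3 unused), design (19 unused).
Since budget, design are not tight, their duals are 0.
Dual feasibility on the basic columns requires 1·y_production + 6·y_airtime = 11.5, 5·y_production + 3·y_airtime = 30.5.
Solving: y_production = 5.5, y_airtime = 1.
Δz = y_production·Δb = 5.5 × (1) = 5.5, so new z* = 1527.5 + 5.5 = 1533.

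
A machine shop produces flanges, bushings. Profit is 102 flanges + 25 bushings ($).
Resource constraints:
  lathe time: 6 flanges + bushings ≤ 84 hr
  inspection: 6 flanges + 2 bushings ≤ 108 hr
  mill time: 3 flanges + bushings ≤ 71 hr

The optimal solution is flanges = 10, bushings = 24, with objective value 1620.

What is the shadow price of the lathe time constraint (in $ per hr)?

At the optimum: lathe time uses 84 of 84 (binding); inspection uses 108 of 108 (binding); mill time uses 54 of 71 (slack = 17).
Since mill time is not tight, its dual is 0.
The binding rows give the dual system: 6·y_lathe time + 6·y_inspection = 102 and 1·y_lathe time + 2·y_inspection = 25.
This yields shadow prices y_lathe time = 9, y_inspection = 8.
Shadow price of lathe time = 9.

9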